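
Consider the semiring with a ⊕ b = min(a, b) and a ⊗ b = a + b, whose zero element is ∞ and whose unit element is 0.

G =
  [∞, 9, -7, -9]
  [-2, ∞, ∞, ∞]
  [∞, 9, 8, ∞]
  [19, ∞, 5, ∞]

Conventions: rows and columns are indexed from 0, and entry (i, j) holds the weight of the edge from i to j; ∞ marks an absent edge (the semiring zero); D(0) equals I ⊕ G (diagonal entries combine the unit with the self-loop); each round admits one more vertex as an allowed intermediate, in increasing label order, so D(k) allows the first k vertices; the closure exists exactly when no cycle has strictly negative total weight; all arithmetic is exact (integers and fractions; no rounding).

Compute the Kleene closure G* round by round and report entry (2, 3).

D(0):
  [0, 9, -7, -9]
  [-2, 0, ∞, ∞]
  [∞, 9, 0, ∞]
  [19, ∞, 5, 0]
D(1):
  [0, 9, -7, -9]
  [-2, 0, -9, -11]
  [∞, 9, 0, ∞]
  [19, 28, 5, 0]
D(2):
  [0, 9, -7, -9]
  [-2, 0, -9, -11]
  [7, 9, 0, -2]
  [19, 28, 5, 0]
D(3):
  [0, 2, -7, -9]
  [-2, 0, -9, -11]
  [7, 9, 0, -2]
  [12, 14, 5, 0]
D(4):
  [0, 2, -7, -9]
  [-2, 0, -9, -11]
  [7, 9, 0, -2]
  [12, 14, 5, 0]
Answer: G*[2][3] = -2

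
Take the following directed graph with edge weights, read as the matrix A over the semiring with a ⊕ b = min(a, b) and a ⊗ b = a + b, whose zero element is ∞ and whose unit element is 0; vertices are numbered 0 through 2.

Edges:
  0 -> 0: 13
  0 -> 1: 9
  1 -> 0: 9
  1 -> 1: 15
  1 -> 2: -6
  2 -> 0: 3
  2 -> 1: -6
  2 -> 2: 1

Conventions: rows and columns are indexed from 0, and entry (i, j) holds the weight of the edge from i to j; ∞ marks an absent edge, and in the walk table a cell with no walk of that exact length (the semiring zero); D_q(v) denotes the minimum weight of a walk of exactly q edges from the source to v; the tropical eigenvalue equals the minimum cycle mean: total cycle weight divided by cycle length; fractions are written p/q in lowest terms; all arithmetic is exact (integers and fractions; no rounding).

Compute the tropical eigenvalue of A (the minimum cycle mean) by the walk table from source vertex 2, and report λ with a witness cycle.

q=0: [∞, ∞, 0]
q=1: [3, -6, 1]
q=2: [3, -5, -12]
q=3: [-9, -18, -11]
Optimal cycle mean attained by: cycle 1->2->1, total (-6) + (-6), length 2.
Answer: λ = -6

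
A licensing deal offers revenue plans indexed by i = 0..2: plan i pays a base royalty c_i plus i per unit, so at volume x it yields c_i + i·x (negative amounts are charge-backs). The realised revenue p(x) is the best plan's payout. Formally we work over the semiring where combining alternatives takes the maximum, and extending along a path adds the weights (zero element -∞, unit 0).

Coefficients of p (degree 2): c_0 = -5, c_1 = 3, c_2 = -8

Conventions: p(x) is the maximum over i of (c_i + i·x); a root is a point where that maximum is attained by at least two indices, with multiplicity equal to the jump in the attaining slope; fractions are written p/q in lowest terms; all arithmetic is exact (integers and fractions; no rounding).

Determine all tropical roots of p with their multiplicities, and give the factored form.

hull edge (i=0, c=-5) to (i=1, c=3): slope 8, span 1
hull edge (i=1, c=3) to (i=2, c=-8): slope -11, span 1
Factored form: p(x) = -8 ⊗ (x ⊕ (-8)) ⊗ (x ⊕ 11)
Answer: roots = -8 (mult 1), 11 (mult 1)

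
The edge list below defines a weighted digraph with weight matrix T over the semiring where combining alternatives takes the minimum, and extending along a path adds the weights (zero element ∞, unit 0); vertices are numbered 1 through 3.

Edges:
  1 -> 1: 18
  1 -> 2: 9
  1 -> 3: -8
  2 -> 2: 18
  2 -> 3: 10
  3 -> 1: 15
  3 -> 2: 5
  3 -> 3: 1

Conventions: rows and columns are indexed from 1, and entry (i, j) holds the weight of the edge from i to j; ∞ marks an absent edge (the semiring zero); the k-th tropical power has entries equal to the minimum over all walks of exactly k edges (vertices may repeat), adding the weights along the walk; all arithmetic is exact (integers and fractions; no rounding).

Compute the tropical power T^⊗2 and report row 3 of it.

T^⊗2:
  [7, -3, -7]
  [25, 15, 11]
  [16, 6, 2]
Answer: row 3 of T^⊗2 = [16, 6, 2]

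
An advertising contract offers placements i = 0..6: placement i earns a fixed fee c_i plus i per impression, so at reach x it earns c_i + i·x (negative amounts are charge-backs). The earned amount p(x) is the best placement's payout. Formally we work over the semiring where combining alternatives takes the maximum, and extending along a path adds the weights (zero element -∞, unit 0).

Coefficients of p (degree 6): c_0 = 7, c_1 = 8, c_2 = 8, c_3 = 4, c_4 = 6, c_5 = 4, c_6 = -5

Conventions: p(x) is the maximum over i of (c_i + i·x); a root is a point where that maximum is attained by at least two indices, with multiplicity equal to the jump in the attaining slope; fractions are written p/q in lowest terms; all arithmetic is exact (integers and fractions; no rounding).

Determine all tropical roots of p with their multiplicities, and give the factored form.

hull edge (i=0, c=7) to (i=1, c=8): slope 1, span 1
hull edge (i=1, c=8) to (i=2, c=8): slope 0, span 1
hull edge (i=2, c=8) to (i=4, c=6): slope -1, span 2
hull edge (i=4, c=6) to (i=5, c=4): slope -2, span 1
hull edge (i=5, c=4) to (i=6, c=-5): slope -9, span 1
Factored form: p(x) = -5 ⊗ (x ⊕ (-1)) ⊗ (x ⊕ 0) ⊗ (x ⊕ 1) ⊗ (x ⊕ 1) ⊗ (x ⊕ 2) ⊗ (x ⊕ 9)
Answer: roots = -1 (mult 1), 0 (mult 1), 1 (mult 2), 2 (mult 1), 9 (mult 1)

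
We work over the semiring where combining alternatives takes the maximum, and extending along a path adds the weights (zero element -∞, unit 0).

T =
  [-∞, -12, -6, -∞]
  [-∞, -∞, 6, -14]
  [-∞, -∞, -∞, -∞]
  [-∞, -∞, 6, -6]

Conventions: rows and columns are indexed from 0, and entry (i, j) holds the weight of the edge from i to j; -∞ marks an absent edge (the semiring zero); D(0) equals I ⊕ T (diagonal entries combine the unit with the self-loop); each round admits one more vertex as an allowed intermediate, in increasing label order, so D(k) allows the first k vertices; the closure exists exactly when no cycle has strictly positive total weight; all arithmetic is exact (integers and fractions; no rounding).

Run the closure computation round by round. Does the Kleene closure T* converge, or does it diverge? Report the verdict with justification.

D(0):
  [0, -12, -6, -∞]
  [-∞, 0, 6, -14]
  [-∞, -∞, 0, -∞]
  [-∞, -∞, 6, 0]
D(1):
  [0, -12, -6, -∞]
  [-∞, 0, 6, -14]
  [-∞, -∞, 0, -∞]
  [-∞, -∞, 6, 0]
D(2):
  [0, -12, -6, -26]
  [-∞, 0, 6, -14]
  [-∞, -∞, 0, -∞]
  [-∞, -∞, 6, 0]
D(3):
  [0, -12, -6, -26]
  [-∞, 0, 6, -14]
  [-∞, -∞, 0, -∞]
  [-∞, -∞, 6, 0]
D(4):
  [0, -12, -6, -26]
  [-∞, 0, 6, -14]
  [-∞, -∞, 0, -∞]
  [-∞, -∞, 6, 0]
Key observation: every diagonal entry stays at the unit through all rounds, so no improving cycle exists.
Answer: CONVERGES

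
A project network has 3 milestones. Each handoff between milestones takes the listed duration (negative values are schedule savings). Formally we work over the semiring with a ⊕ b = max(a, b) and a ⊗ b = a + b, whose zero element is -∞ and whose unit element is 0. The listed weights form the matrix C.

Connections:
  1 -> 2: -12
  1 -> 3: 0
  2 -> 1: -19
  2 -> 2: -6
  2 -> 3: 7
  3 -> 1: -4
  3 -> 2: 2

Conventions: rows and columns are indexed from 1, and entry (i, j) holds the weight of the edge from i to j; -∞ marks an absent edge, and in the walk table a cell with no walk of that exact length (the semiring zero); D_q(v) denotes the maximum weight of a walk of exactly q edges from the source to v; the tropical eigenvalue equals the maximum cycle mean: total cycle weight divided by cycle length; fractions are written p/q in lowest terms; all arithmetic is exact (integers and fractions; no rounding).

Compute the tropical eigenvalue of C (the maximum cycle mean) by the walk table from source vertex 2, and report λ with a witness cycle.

q=0: [-∞, 0, -∞]
q=1: [-19, -6, 7]
q=2: [3, 9, 1]
q=3: [-3, 3, 16]
Optimal cycle mean attained by: cycle 2->3->2, total 7 + 2, length 2.
Answer: λ = 9/2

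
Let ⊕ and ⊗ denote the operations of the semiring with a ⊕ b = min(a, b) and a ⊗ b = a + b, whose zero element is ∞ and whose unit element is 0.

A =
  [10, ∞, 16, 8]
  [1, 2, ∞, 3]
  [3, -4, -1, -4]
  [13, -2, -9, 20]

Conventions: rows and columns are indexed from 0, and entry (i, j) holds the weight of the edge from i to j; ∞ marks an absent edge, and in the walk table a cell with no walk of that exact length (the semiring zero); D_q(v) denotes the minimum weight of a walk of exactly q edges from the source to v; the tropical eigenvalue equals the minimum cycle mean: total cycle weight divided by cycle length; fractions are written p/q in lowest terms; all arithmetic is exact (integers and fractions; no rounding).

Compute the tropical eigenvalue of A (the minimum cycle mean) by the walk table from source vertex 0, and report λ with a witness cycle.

q=0: [0, ∞, ∞, ∞]
q=1: [10, ∞, 16, 8]
q=2: [19, 6, -1, 12]
q=3: [2, -5, -2, -5]
q=4: [-4, -7, -14, -6]
Optimal cycle mean attained by: cycle 2->3->2, total (-4) + (-9), length 2.
Answer: λ = -13/2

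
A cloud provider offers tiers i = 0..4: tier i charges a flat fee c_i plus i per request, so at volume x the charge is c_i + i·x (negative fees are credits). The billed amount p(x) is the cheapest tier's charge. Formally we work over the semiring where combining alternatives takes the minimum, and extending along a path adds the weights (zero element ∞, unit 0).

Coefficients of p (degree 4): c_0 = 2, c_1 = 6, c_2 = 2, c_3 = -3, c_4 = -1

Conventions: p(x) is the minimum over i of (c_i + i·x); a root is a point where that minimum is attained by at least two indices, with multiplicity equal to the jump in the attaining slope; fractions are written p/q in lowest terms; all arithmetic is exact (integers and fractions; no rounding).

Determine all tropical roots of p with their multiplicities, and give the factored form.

hull edge (i=0, c=2) to (i=3, c=-3): slope -5/3, span 3
hull edge (i=3, c=-3) to (i=4, c=-1): slope 2, span 1
Factored form: p(x) = -1 ⊗ (x ⊕ (-2)) ⊗ (x ⊕ 5/3) ⊗ (x ⊕ 5/3) ⊗ (x ⊕ 5/3)
Answer: roots = -2 (mult 1), 5/3 (mult 3)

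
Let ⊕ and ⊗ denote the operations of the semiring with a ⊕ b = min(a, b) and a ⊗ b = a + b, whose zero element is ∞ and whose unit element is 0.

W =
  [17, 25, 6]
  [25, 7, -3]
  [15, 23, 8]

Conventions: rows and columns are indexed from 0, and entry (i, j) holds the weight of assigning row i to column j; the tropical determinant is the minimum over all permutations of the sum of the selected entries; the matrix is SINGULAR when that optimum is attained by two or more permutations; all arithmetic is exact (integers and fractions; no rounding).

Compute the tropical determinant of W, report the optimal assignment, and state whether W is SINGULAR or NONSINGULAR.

σ = (0, 1, 2): 17 + 7 + 8 = 32
σ = (0, 2, 1): 17 + (-3) + 23 = 37
σ = (1, 0, 2): 25 + 25 + 8 = 58
σ = (1, 2, 0): 25 + (-3) + 15 = 37
σ = (2, 0, 1): 6 + 25 + 23 = 54
σ = (2, 1, 0): 6 + 7 + 15 = 28
Optimal value attained by: σ = (2, 1, 0).
Answer: det⊕(W) = 28; verdict: NONSINGULAR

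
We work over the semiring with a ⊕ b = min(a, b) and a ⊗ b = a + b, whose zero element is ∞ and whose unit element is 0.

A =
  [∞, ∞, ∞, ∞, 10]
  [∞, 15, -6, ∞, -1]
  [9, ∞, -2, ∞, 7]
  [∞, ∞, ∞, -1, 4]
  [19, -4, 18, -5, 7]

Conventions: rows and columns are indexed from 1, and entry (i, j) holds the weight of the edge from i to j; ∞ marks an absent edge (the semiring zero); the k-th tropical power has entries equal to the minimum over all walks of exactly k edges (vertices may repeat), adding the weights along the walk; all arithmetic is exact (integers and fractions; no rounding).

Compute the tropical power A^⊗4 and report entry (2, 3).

A^⊗2:
  [29, 6, 28, 5, 17]
  [3, -5, -8, -6, 1]
  [7, 3, -4, 2, 5]
  [23, 0, 22, -2, 3]
  [26, 3, -10, -6, -5]
A^⊗3:
  [36, 13, 0, 4, 5]
  [1, -3, -11, -7, -6]
  [5, 1, -6, 0, 2]
  [22, -1, -6, -3, -1]
  [-1, -9, -12, -10, -3]
A^⊗4:
  [9, 1, -2, 0, 7]
  [-2, -10, -13, -11, -4]
  [3, -2, -8, -3, 0]
  [3, -5, -8, -6, -2]
  [-3, -7, -15, -11, -10]
Key observation: the optimum is the walk 2->5->2->3->3, with weight (-1) + (-4) + (-6) + (-2) = -13.
Optimal value attained by: walk 2->5->2->3->3.
Answer: (A^⊗4)[2][3] = -13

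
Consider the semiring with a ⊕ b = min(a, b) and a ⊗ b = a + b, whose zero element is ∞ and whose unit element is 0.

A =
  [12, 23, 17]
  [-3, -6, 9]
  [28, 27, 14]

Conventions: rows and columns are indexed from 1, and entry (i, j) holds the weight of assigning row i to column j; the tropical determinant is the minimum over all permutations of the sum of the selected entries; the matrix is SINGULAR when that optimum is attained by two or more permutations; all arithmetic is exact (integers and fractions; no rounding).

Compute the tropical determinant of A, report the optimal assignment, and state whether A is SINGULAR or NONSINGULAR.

σ = (1, 2, 3): 12 + (-6) + 14 = 20
σ = (1, 3, 2): 12 + 9 + 27 = 48
σ = (2, 1, 3): 23 + (-3) + 14 = 34
σ = (2, 3, 1): 23 + 9 + 28 = 60
σ = (3, 1, 2): 17 + (-3) + 27 = 41
σ = (3, 2, 1): 17 + (-6) + 28 = 39
Optimal value attained by: σ = (1, 2, 3).
Answer: det⊕(A) = 20; verdict: NONSINGULAR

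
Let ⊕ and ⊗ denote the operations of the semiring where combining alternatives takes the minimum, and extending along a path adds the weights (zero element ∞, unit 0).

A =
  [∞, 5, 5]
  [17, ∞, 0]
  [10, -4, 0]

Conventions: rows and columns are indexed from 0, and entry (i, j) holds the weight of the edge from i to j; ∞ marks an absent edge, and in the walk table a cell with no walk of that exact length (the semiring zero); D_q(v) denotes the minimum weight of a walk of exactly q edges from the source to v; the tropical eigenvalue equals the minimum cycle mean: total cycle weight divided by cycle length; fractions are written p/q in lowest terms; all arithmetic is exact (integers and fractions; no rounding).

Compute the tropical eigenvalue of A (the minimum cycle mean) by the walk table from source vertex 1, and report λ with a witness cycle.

q=0: [∞, 0, ∞]
q=1: [17, ∞, 0]
q=2: [10, -4, 0]
q=3: [10, -4, -4]
Optimal cycle mean attained by: cycle 1->2->1, total 0 + (-4), length 2.
Answer: λ = -2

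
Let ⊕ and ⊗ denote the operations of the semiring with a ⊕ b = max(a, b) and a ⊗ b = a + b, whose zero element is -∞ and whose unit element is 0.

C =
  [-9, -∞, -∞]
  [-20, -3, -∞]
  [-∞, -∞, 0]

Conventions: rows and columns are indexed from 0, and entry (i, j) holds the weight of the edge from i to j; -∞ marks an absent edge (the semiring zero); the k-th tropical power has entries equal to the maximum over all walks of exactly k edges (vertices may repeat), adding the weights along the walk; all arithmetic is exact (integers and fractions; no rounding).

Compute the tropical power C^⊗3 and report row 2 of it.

C^⊗2:
  [-18, -∞, -∞]
  [-23, -6, -∞]
  [-∞, -∞, 0]
C^⊗3:
  [-27, -∞, -∞]
  [-26, -9, -∞]
  [-∞, -∞, 0]
Answer: row 2 of C^⊗3 = [-∞, -∞, 0]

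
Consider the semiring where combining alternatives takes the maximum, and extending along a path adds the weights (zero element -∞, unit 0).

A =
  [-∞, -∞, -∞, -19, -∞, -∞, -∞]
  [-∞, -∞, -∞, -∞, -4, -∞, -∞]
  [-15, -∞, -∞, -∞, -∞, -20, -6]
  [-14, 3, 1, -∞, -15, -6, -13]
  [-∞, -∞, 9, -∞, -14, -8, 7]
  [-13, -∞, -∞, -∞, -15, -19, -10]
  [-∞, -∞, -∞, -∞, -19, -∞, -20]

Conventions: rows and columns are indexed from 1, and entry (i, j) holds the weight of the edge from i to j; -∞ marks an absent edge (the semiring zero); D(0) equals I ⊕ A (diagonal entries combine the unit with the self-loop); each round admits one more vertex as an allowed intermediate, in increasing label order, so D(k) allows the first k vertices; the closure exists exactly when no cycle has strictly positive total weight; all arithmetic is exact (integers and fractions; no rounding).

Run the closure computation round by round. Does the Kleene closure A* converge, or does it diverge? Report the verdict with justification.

D(0):
  [0, -∞, -∞, -19, -∞, -∞, -∞]
  [-∞, 0, -∞, -∞, -4, -∞, -∞]
  [-15, -∞, 0, -∞, -∞, -20, -6]
  [-14, 3, 1, 0, -15, -6, -13]
  [-∞, -∞, 9, -∞, 0, -8, 7]
  [-13, -∞, -∞, -∞, -15, 0, -10]
  [-∞, -∞, -∞, -∞, -19, -∞, 0]
D(1):
  [0, -∞, -∞, -19, -∞, -∞, -∞]
  [-∞, 0, -∞, -∞, -4, -∞, -∞]
  [-15, -∞, 0, -34, -∞, -20, -6]
  [-14, 3, 1, 0, -15, -6, -13]
  [-∞, -∞, 9, -∞, 0, -8, 7]
  [-13, -∞, -∞, -32, -15, 0, -10]
  [-∞, -∞, -∞, -∞, -19, -∞, 0]
D(2):
  [0, -∞, -∞, -19, -∞, -∞, -∞]
  [-∞, 0, -∞, -∞, -4, -∞, -∞]
  [-15, -∞, 0, -34, -∞, -20, -6]
  [-14, 3, 1, 0, -1, -6, -13]
  [-∞, -∞, 9, -∞, 0, -8, 7]
  [-13, -∞, -∞, -32, -15, 0, -10]
  [-∞, -∞, -∞, -∞, -19, -∞, 0]
D(3):
  [0, -∞, -∞, -19, -∞, -∞, -∞]
  [-∞, 0, -∞, -∞, -4, -∞, -∞]
  [-15, -∞, 0, -34, -∞, -20, -6]
  [-14, 3, 1, 0, -1, -6, -5]
  [-6, -∞, 9, -25, 0, -8, 7]
  [-13, -∞, -∞, -32, -15, 0, -10]
  [-∞, -∞, -∞, -∞, -19, -∞, 0]
D(4):
  [0, -16, -18, -19, -20, -25, -24]
  [-∞, 0, -∞, -∞, -4, -∞, -∞]
  [-15, -31, 0, -34, -35, -20, -6]
  [-14, 3, 1, 0, -1, -6, -5]
  [-6, -22, 9, -25, 0, -8, 7]
  [-13, -29, -31, -32, -15, 0, -10]
  [-∞, -∞, -∞, -∞, -19, -∞, 0]
D(5):
  [0, -16, -11, -19, -20, -25, -13]
  [-10, 0, 5, -29, -4, -12, 3]
  [-15, -31, 0, -34, -35, -20, -6]
  [-7, 3, 8, 0, -1, -6, 6]
  [-6, -22, 9, -25, 0, -8, 7]
  [-13, -29, -6, -32, -15, 0, -8]
  [-25, -41, -10, -44, -19, -27, 0]
D(6):
  [0, -16, -11, -19, -20, -25, -13]
  [-10, 0, 5, -29, -4, -12, 3]
  [-15, -31, 0, -34, -35, -20, -6]
  [-7, 3, 8, 0, -1, -6, 6]
  [-6, -22, 9, -25, 0, -8, 7]
  [-13, -29, -6, -32, -15, 0, -8]
  [-25, -41, -10, -44, -19, -27, 0]
D(7):
  [0, -16, -11, -19, -20, -25, -13]
  [-10, 0, 5, -29, -4, -12, 3]
  [-15, -31, 0, -34, -25, -20, -6]
  [-7, 3, 8, 0, -1, -6, 6]
  [-6, -22, 9, -25, 0, -8, 7]
  [-13, -29, -6, -32, -15, 0, -8]
  [-25, -41, -10, -44, -19, -27, 0]
Key observation: every diagonal entry stays at the unit through all rounds, so no improving cycle exists.
Answer: CONVERGES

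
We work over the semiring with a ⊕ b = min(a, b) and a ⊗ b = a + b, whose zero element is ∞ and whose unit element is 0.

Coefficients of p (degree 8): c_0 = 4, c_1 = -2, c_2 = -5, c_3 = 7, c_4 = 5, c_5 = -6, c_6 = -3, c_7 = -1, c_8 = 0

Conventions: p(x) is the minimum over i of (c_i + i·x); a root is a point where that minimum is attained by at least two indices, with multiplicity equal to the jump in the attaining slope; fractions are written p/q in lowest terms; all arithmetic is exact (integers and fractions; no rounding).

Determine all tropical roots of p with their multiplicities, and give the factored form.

hull edge (i=0, c=4) to (i=1, c=-2): slope -6, span 1
hull edge (i=1, c=-2) to (i=2, c=-5): slope -3, span 1
hull edge (i=2, c=-5) to (i=5, c=-6): slope -1/3, span 3
hull edge (i=5, c=-6) to (i=8, c=0): slope 2, span 3
Factored form: p(x) = 0 ⊗ (x ⊕ (-2)) ⊗ (x ⊕ (-2)) ⊗ (x ⊕ (-2)) ⊗ (x ⊕ 1/3) ⊗ (x ⊕ 1/3) ⊗ (x ⊕ 1/3) ⊗ (x ⊕ 3) ⊗ (x ⊕ 6)
Answer: roots = -2 (mult 3), 1/3 (mult 3), 3 (mult 1), 6 (mult 1)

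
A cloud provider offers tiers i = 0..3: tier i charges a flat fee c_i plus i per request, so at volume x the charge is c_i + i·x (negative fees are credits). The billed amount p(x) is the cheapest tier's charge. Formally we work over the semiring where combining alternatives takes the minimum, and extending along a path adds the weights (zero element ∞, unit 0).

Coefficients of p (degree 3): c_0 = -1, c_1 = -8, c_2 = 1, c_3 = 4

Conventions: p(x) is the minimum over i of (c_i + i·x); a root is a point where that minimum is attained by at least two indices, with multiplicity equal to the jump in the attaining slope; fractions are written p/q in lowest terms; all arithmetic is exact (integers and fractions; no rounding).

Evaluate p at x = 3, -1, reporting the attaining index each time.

p(3) = min(-1+0·3=-1, -8+1·3=-5, 1+2·3=7, 4+3·3=13) = -5 (attained by i=1)
p(-1) = min(-1+0·(-1)=-1, -8+1·(-1)=-9, 1+2·(-1)=-1, 4+3·(-1)=1) = -9 (attained by i=1)
Answer: p(3) = -5; p(-1) = -9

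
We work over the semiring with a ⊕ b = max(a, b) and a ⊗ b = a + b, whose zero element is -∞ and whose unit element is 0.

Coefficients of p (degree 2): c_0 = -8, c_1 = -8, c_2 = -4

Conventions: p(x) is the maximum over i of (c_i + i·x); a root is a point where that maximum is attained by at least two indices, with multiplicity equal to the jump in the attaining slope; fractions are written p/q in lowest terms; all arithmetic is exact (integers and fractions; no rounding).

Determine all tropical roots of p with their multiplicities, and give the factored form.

hull edge (i=0, c=-8) to (i=2, c=-4): slope 2, span 2
Factored form: p(x) = -4 ⊗ (x ⊕ (-2)) ⊗ (x ⊕ (-2))
Answer: roots = -2 (mult 2)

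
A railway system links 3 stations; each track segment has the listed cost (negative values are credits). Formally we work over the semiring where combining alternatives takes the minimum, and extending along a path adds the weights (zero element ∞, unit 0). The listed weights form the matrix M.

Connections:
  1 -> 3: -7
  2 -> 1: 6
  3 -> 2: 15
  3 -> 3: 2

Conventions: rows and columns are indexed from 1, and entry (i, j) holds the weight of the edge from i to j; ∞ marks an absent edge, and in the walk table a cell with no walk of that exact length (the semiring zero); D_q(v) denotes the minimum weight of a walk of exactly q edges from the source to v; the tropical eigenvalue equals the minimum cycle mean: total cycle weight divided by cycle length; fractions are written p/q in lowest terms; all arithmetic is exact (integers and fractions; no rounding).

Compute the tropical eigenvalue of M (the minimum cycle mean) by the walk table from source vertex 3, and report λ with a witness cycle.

q=0: [∞, ∞, 0]
q=1: [∞, 15, 2]
q=2: [21, 17, 4]
q=3: [23, 19, 6]
Optimal cycle mean attained by: cycle 3->3, total 2, length 1.
Answer: λ = 2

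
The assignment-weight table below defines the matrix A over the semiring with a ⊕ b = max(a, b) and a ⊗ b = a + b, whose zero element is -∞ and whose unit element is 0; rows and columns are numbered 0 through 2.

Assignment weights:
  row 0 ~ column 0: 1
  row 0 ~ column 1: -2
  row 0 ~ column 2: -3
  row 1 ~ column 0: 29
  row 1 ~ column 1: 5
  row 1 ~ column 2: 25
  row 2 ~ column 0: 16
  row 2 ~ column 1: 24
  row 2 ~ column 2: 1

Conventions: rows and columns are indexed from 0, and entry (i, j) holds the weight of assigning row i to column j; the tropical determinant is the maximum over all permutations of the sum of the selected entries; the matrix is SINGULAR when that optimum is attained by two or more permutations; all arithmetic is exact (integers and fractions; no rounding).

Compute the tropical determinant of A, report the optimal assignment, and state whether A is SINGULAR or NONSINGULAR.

σ = (0, 1, 2): 1 + 5 + 1 = 7
σ = (0, 2, 1): 1 + 25 + 24 = 50
σ = (1, 0, 2): (-2) + 29 + 1 = 28
σ = (1, 2, 0): (-2) + 25 + 16 = 39
σ = (2, 0, 1): (-3) + 29 + 24 = 50
σ = (2, 1, 0): (-3) + 5 + 16 = 18
Optimal value attained by: σ = (0, 2, 1).
Answer: det⊕(A) = 50; verdict: SINGULAR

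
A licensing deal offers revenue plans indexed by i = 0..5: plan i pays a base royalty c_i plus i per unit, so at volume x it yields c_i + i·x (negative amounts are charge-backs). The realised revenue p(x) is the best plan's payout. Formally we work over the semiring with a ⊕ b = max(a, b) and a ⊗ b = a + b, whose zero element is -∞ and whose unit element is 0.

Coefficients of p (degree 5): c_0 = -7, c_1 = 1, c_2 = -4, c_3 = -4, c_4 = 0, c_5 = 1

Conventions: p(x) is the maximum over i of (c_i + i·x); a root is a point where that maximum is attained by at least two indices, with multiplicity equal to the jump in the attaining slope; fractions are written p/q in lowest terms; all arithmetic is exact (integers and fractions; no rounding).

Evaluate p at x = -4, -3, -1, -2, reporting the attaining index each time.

p(-4) = max(-7+0·(-4)=-7, 1+1·(-4)=-3, -4+2·(-4)=-12, -4+3·(-4)=-16, 0+4·(-4)=-16, 1+5·(-4)=-19) = -3 (attained by i=1)
p(-3) = max(-7+0·(-3)=-7, 1+1·(-3)=-2, -4+2·(-3)=-10, -4+3·(-3)=-13, 0+4·(-3)=-12, 1+5·(-3)=-14) = -2 (attained by i=1)
p(-1) = max(-7+0·(-1)=-7, 1+1·(-1)=0, -4+2·(-1)=-6, -4+3·(-1)=-7, 0+4·(-1)=-4, 1+5·(-1)=-4) = 0 (attained by i=1)
p(-2) = max(-7+0·(-2)=-7, 1+1·(-2)=-1, -4+2·(-2)=-8, -4+3·(-2)=-10, 0+4·(-2)=-8, 1+5·(-2)=-9) = -1 (attained by i=1)
Answer: p(-4) = -3; p(-3) = -2; p(-1) = 0; p(-2) = -1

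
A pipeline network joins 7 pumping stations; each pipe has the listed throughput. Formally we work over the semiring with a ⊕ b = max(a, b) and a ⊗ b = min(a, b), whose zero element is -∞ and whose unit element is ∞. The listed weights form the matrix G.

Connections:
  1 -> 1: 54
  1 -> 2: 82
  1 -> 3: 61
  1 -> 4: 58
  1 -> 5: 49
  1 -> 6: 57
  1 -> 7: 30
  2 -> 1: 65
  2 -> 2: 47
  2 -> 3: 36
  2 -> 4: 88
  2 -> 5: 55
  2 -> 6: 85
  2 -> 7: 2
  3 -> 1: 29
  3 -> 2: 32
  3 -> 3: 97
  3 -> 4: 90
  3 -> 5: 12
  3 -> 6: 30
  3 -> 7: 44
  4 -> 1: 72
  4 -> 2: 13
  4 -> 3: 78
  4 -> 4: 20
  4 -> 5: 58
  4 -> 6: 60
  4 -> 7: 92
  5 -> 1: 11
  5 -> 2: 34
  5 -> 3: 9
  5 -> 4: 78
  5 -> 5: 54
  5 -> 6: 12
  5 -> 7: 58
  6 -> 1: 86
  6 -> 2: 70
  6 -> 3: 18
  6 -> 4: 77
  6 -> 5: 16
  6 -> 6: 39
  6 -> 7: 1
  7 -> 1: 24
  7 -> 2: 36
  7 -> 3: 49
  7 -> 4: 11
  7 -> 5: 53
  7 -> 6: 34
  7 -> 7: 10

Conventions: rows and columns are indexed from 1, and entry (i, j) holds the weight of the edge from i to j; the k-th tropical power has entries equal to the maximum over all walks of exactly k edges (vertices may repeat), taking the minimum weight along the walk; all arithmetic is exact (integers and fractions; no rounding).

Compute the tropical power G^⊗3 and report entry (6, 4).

G^⊗2:
  [65, 57, 61, 82, 58, 82, 58]
  [85, 70, 78, 77, 58, 60, 88]
  [72, 36, 97, 90, 58, 60, 90]
  [60, 72, 78, 78, 54, 57, 58]
  [72, 36, 78, 54, 58, 60, 78]
  [72, 82, 77, 70, 58, 70, 77]
  [36, 36, 49, 53, 53, 36, 53]
G^⊗3:
  [82, 70, 78, 77, 58, 60, 82]
  [72, 82, 78, 78, 58, 70, 77]
  [72, 72, 97, 90, 58, 60, 90]
  [72, 60, 78, 78, 58, 72, 78]
  [60, 72, 78, 78, 54, 57, 58]
  [70, 72, 77, 82, 58, 82, 70]
  [53, 36, 53, 53, 53, 53, 53]
Key observation: the optimum is the walk 6->1->2->4, with weight 86 min 82 min 88 = 82.
Optimal value attained by: walk 6->1->2->4.
Answer: (G^⊗3)[6][4] = 82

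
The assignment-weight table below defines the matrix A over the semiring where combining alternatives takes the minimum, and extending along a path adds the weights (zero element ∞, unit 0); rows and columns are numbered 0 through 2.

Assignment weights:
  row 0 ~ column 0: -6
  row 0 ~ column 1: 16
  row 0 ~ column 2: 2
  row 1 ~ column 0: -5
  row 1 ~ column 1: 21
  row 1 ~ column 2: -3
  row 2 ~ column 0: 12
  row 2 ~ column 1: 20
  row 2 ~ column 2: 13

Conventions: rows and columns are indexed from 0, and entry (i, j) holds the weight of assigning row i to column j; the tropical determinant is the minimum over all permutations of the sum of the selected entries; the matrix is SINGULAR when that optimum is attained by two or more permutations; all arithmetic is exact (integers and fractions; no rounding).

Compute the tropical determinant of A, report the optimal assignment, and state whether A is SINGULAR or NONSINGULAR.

σ = (0, 1, 2): (-6) + 21 + 13 = 28
σ = (0, 2, 1): (-6) + (-3) + 20 = 11
σ = (1, 0, 2): 16 + (-5) + 13 = 24
σ = (1, 2, 0): 16 + (-3) + 12 = 25
σ = (2, 0, 1): 2 + (-5) + 20 = 17
σ = (2, 1, 0): 2 + 21 + 12 = 35
Optimal value attained by: σ = (0, 2, 1).
Answer: det⊕(A) = 11; verdict: NONSINGULAR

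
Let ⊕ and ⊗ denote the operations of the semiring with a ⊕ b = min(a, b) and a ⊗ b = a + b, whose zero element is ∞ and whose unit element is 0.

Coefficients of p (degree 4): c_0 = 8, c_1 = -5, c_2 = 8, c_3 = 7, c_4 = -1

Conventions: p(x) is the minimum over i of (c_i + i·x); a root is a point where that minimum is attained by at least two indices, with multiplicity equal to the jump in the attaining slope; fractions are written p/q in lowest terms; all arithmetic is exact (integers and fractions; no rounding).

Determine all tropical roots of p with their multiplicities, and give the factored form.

hull edge (i=0, c=8) to (i=1, c=-5): slope -13, span 1
hull edge (i=1, c=-5) to (i=4, c=-1): slope 4/3, span 3
Factored form: p(x) = -1 ⊗ (x ⊕ (-4/3)) ⊗ (x ⊕ (-4/3)) ⊗ (x ⊕ (-4/3)) ⊗ (x ⊕ 13)
Answer: roots = -4/3 (mult 3), 13 (mult 1)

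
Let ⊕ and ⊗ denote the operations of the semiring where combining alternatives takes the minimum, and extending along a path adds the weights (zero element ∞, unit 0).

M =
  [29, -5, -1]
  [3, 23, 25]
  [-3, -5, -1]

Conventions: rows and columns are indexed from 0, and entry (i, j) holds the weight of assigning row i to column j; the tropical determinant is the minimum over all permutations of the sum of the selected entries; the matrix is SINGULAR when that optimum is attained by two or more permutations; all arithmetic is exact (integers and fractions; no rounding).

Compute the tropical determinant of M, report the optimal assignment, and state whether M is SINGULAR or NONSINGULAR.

σ = (0, 1, 2): 29 + 23 + (-1) = 51
σ = (0, 2, 1): 29 + 25 + (-5) = 49
σ = (1, 0, 2): (-5) + 3 + (-1) = -3
σ = (1, 2, 0): (-5) + 25 + (-3) = 17
σ = (2, 0, 1): (-1) + 3 + (-5) = -3
σ = (2, 1, 0): (-1) + 23 + (-3) = 19
Optimal value attained by: σ = (1, 0, 2).
Answer: det⊕(M) = -3; verdict: SINGULAR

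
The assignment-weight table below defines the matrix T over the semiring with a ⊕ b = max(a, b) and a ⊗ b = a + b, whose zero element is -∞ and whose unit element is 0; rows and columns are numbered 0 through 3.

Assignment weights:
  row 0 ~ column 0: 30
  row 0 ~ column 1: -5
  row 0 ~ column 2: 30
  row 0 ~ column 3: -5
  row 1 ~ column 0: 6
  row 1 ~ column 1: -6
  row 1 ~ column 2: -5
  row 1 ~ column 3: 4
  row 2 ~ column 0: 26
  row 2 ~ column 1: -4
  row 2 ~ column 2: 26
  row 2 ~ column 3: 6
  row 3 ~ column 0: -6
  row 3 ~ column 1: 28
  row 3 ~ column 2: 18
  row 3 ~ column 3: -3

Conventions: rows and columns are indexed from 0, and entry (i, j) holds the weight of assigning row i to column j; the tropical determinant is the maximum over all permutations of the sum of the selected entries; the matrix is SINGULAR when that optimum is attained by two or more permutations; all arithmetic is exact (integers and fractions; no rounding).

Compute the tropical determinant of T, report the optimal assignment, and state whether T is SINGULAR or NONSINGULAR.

σ = (0, 1, 2, 3): 30 + (-6) + 26 + (-3) = 47
σ = (0, 1, 3, 2): 30 + (-6) + 6 + 18 = 48
σ = (0, 2, 1, 3): 30 + (-5) + (-4) + (-3) = 18
σ = (0, 2, 3, 1): 30 + (-5) + 6 + 28 = 59
σ = (0, 3, 1, 2): 30 + 4 + (-4) + 18 = 48
σ = (0, 3, 2, 1): 30 + 4 + 26 + 28 = 88
σ = (1, 0, 2, 3): (-5) + 6 + 26 + (-3) = 24
σ = (1, 0, 3, 2): (-5) + 6 + 6 + 18 = 25
σ = (1, 2, 0, 3): (-5) + (-5) + 26 + (-3) = 13
σ = (1, 2, 3, 0): (-5) + (-5) + 6 + (-6) = -10
σ = (1, 3, 0, 2): (-5) + 4 + 26 + 18 = 43
σ = (1, 3, 2, 0): (-5) + 4 + 26 + (-6) = 19
σ = (2, 0, 1, 3): 30 + 6 + (-4) + (-3) = 29
σ = (2, 0, 3, 1): 30 + 6 + 6 + 28 = 70
σ = (2, 1, 0, 3): 30 + (-6) + 26 + (-3) = 47
σ = (2, 1, 3, 0): 30 + (-6) + 6 + (-6) = 24
σ = (2, 3, 0, 1): 30 + 4 + 26 + 28 = 88
σ = (2, 3, 1, 0): 30 + 4 + (-4) + (-6) = 24
σ = (3, 0, 1, 2): (-5) + 6 + (-4) + 18 = 15
σ = (3, 0, 2, 1): (-5) + 6 + 26 + 28 = 55
σ = (3, 1, 0, 2): (-5) + (-6) + 26 + 18 = 33
σ = (3, 1, 2, 0): (-5) + (-6) + 26 + (-6) = 9
σ = (3, 2, 0, 1): (-5) + (-5) + 26 + 28 = 44
σ = (3, 2, 1, 0): (-5) + (-5) + (-4) + (-6) = -20
Optimal value attained by: σ = (0, 3, 2, 1).
Answer: det⊕(T) = 88; verdict: SINGULAR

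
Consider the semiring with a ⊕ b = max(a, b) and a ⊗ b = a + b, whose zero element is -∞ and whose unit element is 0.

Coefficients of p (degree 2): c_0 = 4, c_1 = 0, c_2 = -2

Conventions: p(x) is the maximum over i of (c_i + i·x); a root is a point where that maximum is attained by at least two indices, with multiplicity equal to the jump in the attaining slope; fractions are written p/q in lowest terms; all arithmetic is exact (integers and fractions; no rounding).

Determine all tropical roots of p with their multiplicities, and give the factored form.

hull edge (i=0, c=4) to (i=2, c=-2): slope -3, span 2
Factored form: p(x) = -2 ⊗ (x ⊕ 3) ⊗ (x ⊕ 3)
Answer: roots = 3 (mult 2)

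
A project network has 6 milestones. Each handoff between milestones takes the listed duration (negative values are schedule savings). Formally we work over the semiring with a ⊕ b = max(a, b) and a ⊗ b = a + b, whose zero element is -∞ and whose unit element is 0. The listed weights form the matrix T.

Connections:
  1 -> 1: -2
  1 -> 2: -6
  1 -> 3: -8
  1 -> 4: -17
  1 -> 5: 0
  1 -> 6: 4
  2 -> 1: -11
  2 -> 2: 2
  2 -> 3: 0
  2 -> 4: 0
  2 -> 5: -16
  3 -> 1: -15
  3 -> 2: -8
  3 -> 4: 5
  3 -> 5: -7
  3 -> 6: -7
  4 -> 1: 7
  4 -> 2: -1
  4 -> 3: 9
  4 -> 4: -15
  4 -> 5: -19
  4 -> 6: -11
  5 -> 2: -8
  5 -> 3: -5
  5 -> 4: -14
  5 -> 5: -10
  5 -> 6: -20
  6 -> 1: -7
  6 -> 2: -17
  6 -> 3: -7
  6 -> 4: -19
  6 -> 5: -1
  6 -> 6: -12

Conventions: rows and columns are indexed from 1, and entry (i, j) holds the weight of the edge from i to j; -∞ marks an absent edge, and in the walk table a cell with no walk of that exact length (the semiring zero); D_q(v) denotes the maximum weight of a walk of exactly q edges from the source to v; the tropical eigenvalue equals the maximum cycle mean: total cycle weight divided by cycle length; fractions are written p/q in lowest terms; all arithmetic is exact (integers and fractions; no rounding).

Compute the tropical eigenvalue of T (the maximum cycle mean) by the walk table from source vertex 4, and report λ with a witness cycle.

q=0: [-∞, -∞, -∞, 0, -∞, -∞]
q=1: [7, -1, 9, -15, -19, -11]
q=2: [5, 1, -1, 14, 7, 11]
q=3: [21, 13, 23, 4, 10, 9]
q=4: [19, 15, 13, 28, 21, 25]
q=5: [35, 27, 37, 18, 24, 23]
q=6: [33, 29, 27, 42, 35, 39]
Optimal cycle mean attained by: cycle 3->4->3, total 5 + 9, length 2.
Answer: λ = 7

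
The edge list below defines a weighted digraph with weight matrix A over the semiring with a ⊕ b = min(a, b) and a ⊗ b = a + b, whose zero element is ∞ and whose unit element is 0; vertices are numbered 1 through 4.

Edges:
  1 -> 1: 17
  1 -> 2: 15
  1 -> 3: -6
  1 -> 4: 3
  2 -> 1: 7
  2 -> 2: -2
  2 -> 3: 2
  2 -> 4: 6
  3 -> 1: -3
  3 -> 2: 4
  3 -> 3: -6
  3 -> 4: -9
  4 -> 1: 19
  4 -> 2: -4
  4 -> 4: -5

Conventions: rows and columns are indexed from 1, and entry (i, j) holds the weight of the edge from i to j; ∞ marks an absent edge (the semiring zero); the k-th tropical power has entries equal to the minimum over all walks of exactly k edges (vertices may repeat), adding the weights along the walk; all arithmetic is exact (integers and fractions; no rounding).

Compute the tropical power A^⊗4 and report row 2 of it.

A^⊗2:
  [-9, -2, -12, -15]
  [-1, -4, -4, -7]
  [-9, -13, -12, -15]
  [3, -9, -2, -10]
A^⊗3:
  [-15, -19, -18, -21]
  [-7, -11, -10, -13]
  [-15, -19, -18, -21]
  [-5, -14, -8, -15]
A^⊗4:
  [-21, -25, -24, -27]
  [-13, -17, -16, -19]
  [-21, -25, -24, -27]
  [-11, -19, -14, -20]
Answer: row 2 of A^⊗4 = [-13, -17, -16, -19]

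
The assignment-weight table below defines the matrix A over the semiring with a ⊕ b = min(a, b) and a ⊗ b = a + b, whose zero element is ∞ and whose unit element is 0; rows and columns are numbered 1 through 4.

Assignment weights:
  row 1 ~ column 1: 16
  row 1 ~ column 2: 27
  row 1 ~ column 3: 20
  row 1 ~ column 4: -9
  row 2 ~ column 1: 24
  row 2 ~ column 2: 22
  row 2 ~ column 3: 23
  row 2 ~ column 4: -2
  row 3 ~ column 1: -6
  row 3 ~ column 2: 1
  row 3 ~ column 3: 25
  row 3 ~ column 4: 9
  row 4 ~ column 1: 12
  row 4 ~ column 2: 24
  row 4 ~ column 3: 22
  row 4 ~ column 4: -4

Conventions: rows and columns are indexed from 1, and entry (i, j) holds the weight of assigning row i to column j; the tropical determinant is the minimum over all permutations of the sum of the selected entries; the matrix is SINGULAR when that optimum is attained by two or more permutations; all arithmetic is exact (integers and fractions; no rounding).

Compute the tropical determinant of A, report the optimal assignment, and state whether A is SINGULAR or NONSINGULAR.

σ = (1, 2, 3, 4): 16 + 22 + 25 + (-4) = 59
σ = (1, 2, 4, 3): 16 + 22 + 9 + 22 = 69
σ = (1, 3, 2, 4): 16 + 23 + 1 + (-4) = 36
σ = (1, 3, 4, 2): 16 + 23 + 9 + 24 = 72
σ = (1, 4, 2, 3): 16 + (-2) + 1 + 22 = 37
σ = (1, 4, 3, 2): 16 + (-2) + 25 + 24 = 63
σ = (2, 1, 3, 4): 27 + 24 + 25 + (-4) = 72
σ = (2, 1, 4, 3): 27 + 24 + 9 + 22 = 82
σ = (2, 3, 1, 4): 27 + 23 + (-6) + (-4) = 40
σ = (2, 3, 4, 1): 27 + 23 + 9 + 12 = 71
σ = (2, 4, 1, 3): 27 + (-2) + (-6) + 22 = 41
σ = (2, 4, 3, 1): 27 + (-2) + 25 + 12 = 62
σ = (3, 1, 2, 4): 20 + 24 + 1 + (-4) = 41
σ = (3, 1, 4, 2): 20 + 24 + 9 + 24 = 77
σ = (3, 2, 1, 4): 20 + 22 + (-6) + (-4) = 32
σ = (3, 2, 4, 1): 20 + 22 + 9 + 12 = 63
σ = (3, 4, 1, 2): 20 + (-2) + (-6) + 24 = 36
σ = (3, 4, 2, 1): 20 + (-2) + 1 + 12 = 31
σ = (4, 1, 2, 3): (-9) + 24 + 1 + 22 = 38
σ = (4, 1, 3, 2): (-9) + 24 + 25 + 24 = 64
σ = (4, 2, 1, 3): (-9) + 22 + (-6) + 22 = 29
σ = (4, 2, 3, 1): (-9) + 22 + 25 + 12 = 50
σ = (4, 3, 1, 2): (-9) + 23 + (-6) + 24 = 32
σ = (4, 3, 2, 1): (-9) + 23 + 1 + 12 = 27
Optimal value attained by: σ = (4, 3, 2, 1).
Answer: det⊕(A) = 27; verdict: NONSINGULAR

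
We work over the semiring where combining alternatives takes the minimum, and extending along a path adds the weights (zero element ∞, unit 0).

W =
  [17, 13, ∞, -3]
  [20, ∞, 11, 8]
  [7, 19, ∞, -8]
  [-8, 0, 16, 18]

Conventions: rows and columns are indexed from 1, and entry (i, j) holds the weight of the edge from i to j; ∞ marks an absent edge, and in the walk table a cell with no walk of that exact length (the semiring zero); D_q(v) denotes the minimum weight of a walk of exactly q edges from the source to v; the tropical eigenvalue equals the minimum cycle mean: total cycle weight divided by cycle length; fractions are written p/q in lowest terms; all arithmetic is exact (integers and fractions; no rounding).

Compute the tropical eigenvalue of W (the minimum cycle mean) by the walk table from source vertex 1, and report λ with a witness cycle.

q=0: [0, ∞, ∞, ∞]
q=1: [17, 13, ∞, -3]
q=2: [-11, -3, 13, 14]
q=3: [6, 2, 8, -14]
q=4: [-22, -14, 2, 0]
Optimal cycle mean attained by: cycle 1->4->1, total (-3) + (-8), length 2.
Answer: λ = -11/2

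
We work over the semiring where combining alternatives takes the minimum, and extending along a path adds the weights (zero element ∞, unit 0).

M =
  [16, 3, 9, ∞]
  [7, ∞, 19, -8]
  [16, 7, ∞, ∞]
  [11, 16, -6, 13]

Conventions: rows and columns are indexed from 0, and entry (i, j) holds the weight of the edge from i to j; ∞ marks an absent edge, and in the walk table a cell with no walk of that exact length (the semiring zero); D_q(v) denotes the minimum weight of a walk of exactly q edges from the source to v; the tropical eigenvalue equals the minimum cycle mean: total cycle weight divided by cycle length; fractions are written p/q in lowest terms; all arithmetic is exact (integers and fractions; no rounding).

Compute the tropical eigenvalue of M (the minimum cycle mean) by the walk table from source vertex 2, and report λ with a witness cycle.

q=0: [∞, ∞, 0, ∞]
q=1: [16, 7, ∞, ∞]
q=2: [14, 19, 25, -1]
q=3: [10, 15, -7, 11]
q=4: [9, 0, 5, 7]
Optimal cycle mean attained by: cycle 1->3->2->1, total (-8) + (-6) + 7, length 3.
Answer: λ = -7/3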